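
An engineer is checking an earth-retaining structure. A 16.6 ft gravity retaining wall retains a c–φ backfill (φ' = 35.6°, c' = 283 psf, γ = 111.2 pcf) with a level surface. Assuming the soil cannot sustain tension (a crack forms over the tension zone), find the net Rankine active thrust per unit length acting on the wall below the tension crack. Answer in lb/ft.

658 lb/ft

K_a = 0.2641; √K_a = 0.5139.
Tension-crack depth z_c = 2c/(γ√K_a) = 2×283/(111.2×0.5139) = 9.904 ft.
σ_a at base = K_a γ H − 2c√K_a = 0.2641×111.2×16.6 − 2×283×0.5139 = 196.7 psf.
P_a = ½ × 196.7 × (H − z_c) = 0.5×196.7×6.696 = 658.5 lb/ft.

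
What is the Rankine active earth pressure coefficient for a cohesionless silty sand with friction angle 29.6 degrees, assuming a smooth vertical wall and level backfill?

K_a = (1 − sin φ)/(1 + sin φ) = (1 − sin 29.6°)/(1 + sin 29.6°) = 0.3387.

0.339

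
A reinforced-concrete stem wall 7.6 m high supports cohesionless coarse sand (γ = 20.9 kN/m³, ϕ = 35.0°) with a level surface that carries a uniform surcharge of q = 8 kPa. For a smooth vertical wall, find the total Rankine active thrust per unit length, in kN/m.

180 kN/m

K_a = tan²(45° − φ/2) = 0.2710.
Soil triangle: ½ K_a γ H² = 0.5×0.2710×20.9×7.6² = 163.6 kN/m.
Surcharge rectangle: K_a q H = 0.2710×8×7.6 = 16.48 kN/m.
Total = 163.6 + 16.48 = 180.0 kN/m.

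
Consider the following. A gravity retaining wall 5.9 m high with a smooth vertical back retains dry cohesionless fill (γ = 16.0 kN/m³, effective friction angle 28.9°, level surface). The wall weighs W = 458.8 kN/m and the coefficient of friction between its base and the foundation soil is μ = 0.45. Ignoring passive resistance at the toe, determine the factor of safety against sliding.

2.13

K_a = tan²(45° − 28.9°/2) = 0.3484.
P_a = ½K_aγH² = 0.5×0.3484×16.0×5.9² = 97.01 kN/m, acting at H/3 = 1.967 m above the base.
FS_sliding = μW / P_a = 0.45×458.8 / 97.01 = 2.128.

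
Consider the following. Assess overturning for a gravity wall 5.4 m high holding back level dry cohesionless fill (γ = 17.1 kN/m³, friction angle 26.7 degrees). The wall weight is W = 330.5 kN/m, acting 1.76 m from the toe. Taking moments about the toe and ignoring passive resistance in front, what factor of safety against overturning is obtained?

K_a = tan²(45° − 26.7°/2) = 0.3800.
P_a = ½K_aγH² = 0.5×0.3800×17.1×5.4² = 94.73 kN/m, acting at H/3 = 1.800 m above the base.
Overturning moment M_o = P_a × H/3 = 94.73 × 1.800 = 170.5.
Resisting moment M_r = W × 1.76 = 330.5 × 1.76 = 581.7.
FS_overturning = M_r/M_o = 581.7/170.5 = 3.411.

3.41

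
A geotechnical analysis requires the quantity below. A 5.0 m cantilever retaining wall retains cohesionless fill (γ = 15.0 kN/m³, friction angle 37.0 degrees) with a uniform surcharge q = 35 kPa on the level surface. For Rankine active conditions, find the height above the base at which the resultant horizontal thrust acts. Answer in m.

K_a = 0.2486.
Triangular part P₁ = ½K_aγH² = 46.61 at H/3 = 1.667 m; rectangular part P₂ = K_a q H = 43.50 at H/2 = 2.500 m.
ȳ = (P₁·1.667 + P₂·2.500)/(P₁+P₂) = 2.069 m.

2.07 m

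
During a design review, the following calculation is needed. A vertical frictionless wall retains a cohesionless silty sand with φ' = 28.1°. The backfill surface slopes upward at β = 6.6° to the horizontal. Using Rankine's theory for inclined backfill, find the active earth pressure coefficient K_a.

K_a = cos β · (cos β − √(cos²β − cos²φ)) / (cos β + √(cos²β − cos²φ)).
cos β = 0.9934, cos φ = 0.8821, √(cos²β − cos²φ) = 0.4568.
K_a = 0.9934 × (0.9934 − 0.4568)/(0.9934 + 0.4568) = 0.3676.

0.368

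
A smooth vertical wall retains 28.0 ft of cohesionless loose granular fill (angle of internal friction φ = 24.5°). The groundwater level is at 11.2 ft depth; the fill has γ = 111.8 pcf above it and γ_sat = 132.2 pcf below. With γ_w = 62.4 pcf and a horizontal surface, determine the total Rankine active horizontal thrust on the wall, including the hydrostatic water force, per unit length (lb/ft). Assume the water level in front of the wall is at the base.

24500 lb/ft

K_a = tan²(45° − φ/2) = 0.4137.
γ' = 132.2 − 62.4 = 69.80 pcf. Depth below WT = 16.8 ft.
σ'_h at WT = K_a γ d_w = 518.1 psf; at base = 518.1 + K_a γ' × 16.8 = 1003 psf.
P₁ (0–11.2 ft) = ½×518.1×11.2 = 2901. P₂ (11.2–28.0 ft) = ½(518.1+1003)×16.8 = 12780.
P_w = ½ γ_w h₂² = 0.5×62.4×16.8² = 8806. Total = 2901+12780+8806 = 24490 lb/ft.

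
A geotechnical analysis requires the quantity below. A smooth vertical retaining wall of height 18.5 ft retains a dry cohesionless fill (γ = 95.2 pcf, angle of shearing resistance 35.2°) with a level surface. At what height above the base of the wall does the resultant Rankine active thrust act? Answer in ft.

6.17 ft

K_a = 0.2687.
The pressure distribution is triangular, so the resultant acts at H/3 above the base = 18.5/3 = 6.167 ft.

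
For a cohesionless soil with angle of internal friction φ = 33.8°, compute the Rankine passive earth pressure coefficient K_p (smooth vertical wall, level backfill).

3.51

K_p = (1 + sin φ)/(1 − sin φ) = tan²(45° + 33.8°/2) = 3.508.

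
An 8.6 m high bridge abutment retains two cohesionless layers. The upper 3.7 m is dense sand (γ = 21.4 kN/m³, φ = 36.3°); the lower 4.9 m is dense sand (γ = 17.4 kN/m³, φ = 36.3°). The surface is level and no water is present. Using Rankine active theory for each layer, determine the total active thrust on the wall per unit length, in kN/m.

K_a1 = tan²(45°−36.3°/2) = 0.2563; K_a2 = tan²(45°−36.3°/2) = 0.2563.
Layer 1: σ at base = K_a1 γ₁ h₁ = 20.29 kPa; P₁ = ½×20.29×3.7 = 37.54.
Layer 2: σ_v at top = γ₁h₁ = 79.18; σ_h top = K_a2×79.18 = 20.29; σ_h base = K_a2×(79.18+17.4×4.9) = 42.14.
P₂ = ½(20.29+42.14)×4.9 = 153.0. Total P_a = 37.54+153.0 = 190.5 kN/m.

190 kN/m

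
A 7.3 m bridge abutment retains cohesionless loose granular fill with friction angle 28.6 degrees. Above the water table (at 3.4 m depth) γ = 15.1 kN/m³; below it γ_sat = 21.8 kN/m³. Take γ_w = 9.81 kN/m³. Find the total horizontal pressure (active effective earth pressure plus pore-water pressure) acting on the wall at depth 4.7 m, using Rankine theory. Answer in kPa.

K_a = (1 − sin φ)/(1 + sin φ) = 0.3525.
γ' = 21.8 − 9.81 = 11.99 kN/m³.
Effective vertical stress at 4.7 m: σ'_v = 15.1×3.4 + 11.99×1.30 = 66.93 kPa.
σ'_h = K_a σ'_v = 0.3525 × 66.93 = 23.59 kPa; u = γ_w × 1.30 = 12.75 kPa.
Total σ_h = 23.59 + 12.75 = 36.35 kPa.

36.3 kPa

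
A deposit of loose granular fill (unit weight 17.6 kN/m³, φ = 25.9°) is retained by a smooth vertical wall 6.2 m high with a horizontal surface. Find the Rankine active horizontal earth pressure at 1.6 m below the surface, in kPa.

11.0 kPa

K_a = (1 − sin φ)/(1 + sin φ) = 0.3920.
σ_h = K_a γ z = 0.3920 × 17.6 × 1.6 = 11.04 kPa.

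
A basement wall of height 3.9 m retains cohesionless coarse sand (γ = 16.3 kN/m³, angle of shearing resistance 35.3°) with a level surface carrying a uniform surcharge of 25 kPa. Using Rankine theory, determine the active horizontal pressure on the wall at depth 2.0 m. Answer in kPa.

K_a = (1 − sin φ)/(1 + sin φ) = 0.2675.
σ_v = γz + q = 16.3 × 2.0 + 25 = 57.60 kPa.
σ_h = K_a σ_v = 0.2675 × 57.60 = 15.41 kPa.

15.4 kPa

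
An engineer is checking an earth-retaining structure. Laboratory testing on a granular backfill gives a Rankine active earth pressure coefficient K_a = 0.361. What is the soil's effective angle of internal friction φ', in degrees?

28.0°

K_a = tan²(45° − φ/2) ⇒ 45° − φ/2 = arctan(√0.361) = 31.00°.
φ = 2(45° − 31.00°) = 28.00°.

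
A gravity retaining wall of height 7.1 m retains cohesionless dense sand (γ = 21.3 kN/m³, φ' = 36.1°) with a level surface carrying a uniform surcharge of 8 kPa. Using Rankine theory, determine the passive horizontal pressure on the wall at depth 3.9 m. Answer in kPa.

352 kPa

K_p = (1 + sin φ)/(1 − sin φ) = 3.869.
σ_v = γz + q = 21.3 × 3.9 + 8 = 91.07 kPa.
σ_h = K_p σ_v = 3.869 × 91.07 = 352.3 kPa.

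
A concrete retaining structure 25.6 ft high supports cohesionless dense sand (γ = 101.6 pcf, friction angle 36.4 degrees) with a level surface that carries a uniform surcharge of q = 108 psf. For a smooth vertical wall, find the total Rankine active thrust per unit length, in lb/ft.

K_a = tan²(45° − φ/2) = 0.2552.
Soil triangle: ½ K_a γ H² = 0.5×0.2552×101.6×25.6² = 8495 lb/ft.
Surcharge rectangle: K_a q H = 0.2552×108×25.6 = 705.5 lb/ft.
Total = 8495 + 705.5 = 9200 lb/ft.

9200 lb/ft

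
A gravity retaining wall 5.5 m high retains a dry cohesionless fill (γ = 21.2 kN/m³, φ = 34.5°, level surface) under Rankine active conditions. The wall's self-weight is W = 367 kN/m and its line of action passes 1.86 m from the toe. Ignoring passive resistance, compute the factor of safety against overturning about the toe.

4.19

K_a = tan²(45° − 34.5°/2) = 0.2768.
P_a = ½K_aγH² = 0.5×0.2768×21.2×5.5² = 88.76 kN/m, acting at H/3 = 1.833 m above the base.
Overturning moment M_o = P_a × H/3 = 88.76 × 1.833 = 162.7.
Resisting moment M_r = W × 1.86 = 367 × 1.86 = 682.6.
FS_overturning = M_r/M_o = 682.6/162.7 = 4.195.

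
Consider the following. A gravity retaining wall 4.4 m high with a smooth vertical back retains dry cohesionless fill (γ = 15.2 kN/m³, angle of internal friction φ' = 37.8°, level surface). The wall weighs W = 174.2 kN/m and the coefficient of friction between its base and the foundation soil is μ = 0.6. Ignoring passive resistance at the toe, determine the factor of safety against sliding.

2.96

K_a = tan²(45° − 37.8°/2) = 0.2400.
P_a = ½K_aγH² = 0.5×0.2400×15.2×4.4² = 35.31 kN/m, acting at H/3 = 1.467 m above the base.
FS_sliding = μW / P_a = 0.6×174.2 / 35.31 = 2.960.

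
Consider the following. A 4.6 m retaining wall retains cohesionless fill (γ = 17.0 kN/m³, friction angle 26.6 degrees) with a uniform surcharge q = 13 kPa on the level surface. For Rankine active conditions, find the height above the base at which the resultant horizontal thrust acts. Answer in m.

1.72 m

K_a = 0.3814.
Triangular part P₁ = ½K_aγH² = 68.61 at H/3 = 1.533 m; rectangular part P₂ = K_a q H = 22.81 at H/2 = 2.300 m.
ȳ = (P₁·1.533 + P₂·2.300)/(P₁+P₂) = 1.725 m.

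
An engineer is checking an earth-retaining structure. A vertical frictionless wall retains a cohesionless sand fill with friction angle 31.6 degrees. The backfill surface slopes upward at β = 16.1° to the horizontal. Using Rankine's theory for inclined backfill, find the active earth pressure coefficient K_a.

K_a = cos β · (cos β − √(cos²β − cos²φ)) / (cos β + √(cos²β − cos²φ)).
cos β = 0.9608, cos φ = 0.8517, √(cos²β − cos²φ) = 0.4446.
K_a = 0.9608 × (0.9608 − 0.4446)/(0.9608 + 0.4446) = 0.3529.

0.353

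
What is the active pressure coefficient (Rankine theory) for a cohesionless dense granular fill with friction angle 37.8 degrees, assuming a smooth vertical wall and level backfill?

K_a = (1 − sin φ)/(1 + sin φ) = (1 − sin 37.8°)/(1 + sin 37.8°) = 0.2400.

0.240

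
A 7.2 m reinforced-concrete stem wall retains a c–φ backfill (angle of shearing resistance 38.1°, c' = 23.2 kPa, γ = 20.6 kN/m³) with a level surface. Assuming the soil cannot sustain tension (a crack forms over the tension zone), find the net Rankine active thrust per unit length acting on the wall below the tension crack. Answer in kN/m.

K_a = 0.2368; √K_a = 0.4867.
Tension-crack depth z_c = 2c/(γ√K_a) = 2×23.2/(20.6×0.4867) = 4.628 m.
σ_a at base = K_a γ H − 2c√K_a = 0.2368×20.6×7.2 − 2×23.2×0.4867 = 12.55 kPa.
P_a = ½ × 12.55 × (H − z_c) = 0.5×12.55×2.572 = 16.13 kN/m.

16.1 kN/m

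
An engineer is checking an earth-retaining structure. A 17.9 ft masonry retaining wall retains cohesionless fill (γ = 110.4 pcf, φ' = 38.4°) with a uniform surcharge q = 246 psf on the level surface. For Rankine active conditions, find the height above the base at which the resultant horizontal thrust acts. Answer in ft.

6.56 ft

K_a = 0.2337.
Triangular part P₁ = ½K_aγH² = 4133 at H/3 = 5.967 ft; rectangular part P₂ = K_a q H = 1029 at H/2 = 8.950 ft.
ȳ = (P₁·5.967 + P₂·8.950)/(P₁+P₂) = 6.561 ft.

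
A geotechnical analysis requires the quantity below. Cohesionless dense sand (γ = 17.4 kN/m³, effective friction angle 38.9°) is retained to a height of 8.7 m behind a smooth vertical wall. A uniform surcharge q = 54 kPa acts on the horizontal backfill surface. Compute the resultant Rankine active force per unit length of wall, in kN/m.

K_a = tan²(45° − φ/2) = 0.2285.
Soil triangle: ½ K_a γ H² = 0.5×0.2285×17.4×8.7² = 150.5 kN/m.
Surcharge rectangle: K_a q H = 0.2285×54×8.7 = 107.4 kN/m.
Total = 150.5 + 107.4 = 257.9 kN/m.

258 kN/m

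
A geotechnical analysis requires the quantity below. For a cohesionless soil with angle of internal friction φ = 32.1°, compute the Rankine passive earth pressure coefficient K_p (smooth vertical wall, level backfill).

3.27

K_p = (1 + sin φ)/(1 − sin φ) = tan²(45° + 32.1°/2) = 3.268.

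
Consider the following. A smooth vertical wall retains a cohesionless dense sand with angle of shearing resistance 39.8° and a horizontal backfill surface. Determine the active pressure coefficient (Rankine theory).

0.219

K_a = (1 − sin φ)/(1 + sin φ) = (1 − sin 39.8°)/(1 + sin 39.8°) = 0.2194.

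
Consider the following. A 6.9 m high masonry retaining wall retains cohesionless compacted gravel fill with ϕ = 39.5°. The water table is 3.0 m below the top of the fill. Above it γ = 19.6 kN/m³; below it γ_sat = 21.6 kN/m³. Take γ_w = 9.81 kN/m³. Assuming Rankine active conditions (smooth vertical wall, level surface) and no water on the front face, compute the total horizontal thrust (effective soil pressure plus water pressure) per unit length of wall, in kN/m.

K_a = tan²(45° − φ/2) = 0.2224.
γ' = 21.6 − 9.81 = 11.79 kN/m³. Depth below WT = 3.9 m.
σ'_h at WT = K_a γ d_w = 13.08 kPa; at base = 13.08 + K_a γ' × 3.9 = 23.31 kPa.
P₁ (0–3.0 m) = ½×13.08×3.0 = 19.62. P₂ (3.0–6.9 m) = ½(13.08+23.31)×3.9 = 70.95.
P_w = ½ γ_w h₂² = 0.5×9.81×3.9² = 74.61. Total = 19.62+70.95+74.61 = 165.2 kN/m.

165 kN/m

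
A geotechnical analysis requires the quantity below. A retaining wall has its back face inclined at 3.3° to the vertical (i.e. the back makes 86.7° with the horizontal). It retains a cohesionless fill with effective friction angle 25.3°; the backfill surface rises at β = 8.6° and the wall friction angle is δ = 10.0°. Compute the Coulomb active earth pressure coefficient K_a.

0.443

K_a = sin²(α+φ) / [sin²α · sin(α−δ) · (1 + √{sin(φ+δ)sin(φ−β) / (sin(α−δ)sin(α+β))})²].
With α = 86.7°, φ = 25.3°, δ = 10.0°, β = 8.6°: K_a = 0.4433.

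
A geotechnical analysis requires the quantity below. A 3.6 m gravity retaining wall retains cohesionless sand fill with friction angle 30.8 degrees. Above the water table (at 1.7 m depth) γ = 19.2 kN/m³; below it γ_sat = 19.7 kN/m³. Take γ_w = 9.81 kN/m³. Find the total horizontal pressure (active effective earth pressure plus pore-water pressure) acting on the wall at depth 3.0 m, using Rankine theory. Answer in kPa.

27.4 kPa

K_a = (1 − sin φ)/(1 + sin φ) = 0.3227.
γ' = 19.7 − 9.81 = 9.890 kN/m³.
Effective vertical stress at 3.0 m: σ'_v = 19.2×1.7 + 9.890×1.30 = 45.50 kPa.
σ'_h = K_a σ'_v = 0.3227 × 45.50 = 14.68 kPa; u = γ_w × 1.30 = 12.75 kPa.
Total σ_h = 14.68 + 12.75 = 27.44 kPa.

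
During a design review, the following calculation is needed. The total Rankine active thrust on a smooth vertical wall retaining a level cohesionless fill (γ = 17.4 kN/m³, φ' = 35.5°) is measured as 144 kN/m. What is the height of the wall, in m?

K_a = 0.2653. P_a = ½ K_a γ H² ⇒ H = √(2P_a/(K_a γ)).
H = √(2×144/(0.2653×17.4)) = 7.899 m.

7.90 m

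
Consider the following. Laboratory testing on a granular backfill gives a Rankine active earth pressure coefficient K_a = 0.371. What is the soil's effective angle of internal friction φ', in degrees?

K_a = tan²(45° − φ/2) ⇒ 45° − φ/2 = arctan(√0.371) = 31.35°.
φ = 2(45° − 31.35°) = 27.31°.

27.3°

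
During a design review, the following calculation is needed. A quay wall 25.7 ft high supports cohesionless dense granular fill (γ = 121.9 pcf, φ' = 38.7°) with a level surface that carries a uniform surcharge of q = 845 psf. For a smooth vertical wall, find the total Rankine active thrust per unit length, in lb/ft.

K_a = tan²(45° − φ/2) = 0.2306.
Soil triangle: ½ K_a γ H² = 0.5×0.2306×121.9×25.7² = 9283 lb/ft.
Surcharge rectangle: K_a q H = 0.2306×845×25.7 = 5008 lb/ft.
Total = 9283 + 5008 = 14290 lb/ft.

14300 lb/ft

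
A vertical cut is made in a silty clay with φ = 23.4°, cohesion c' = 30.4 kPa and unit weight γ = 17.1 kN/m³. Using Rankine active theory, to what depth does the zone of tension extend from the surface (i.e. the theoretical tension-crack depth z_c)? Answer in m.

5.41 m

K_a = tan²(45° − 23.4°/2) = 0.4315; √K_a = 0.6569.
The active pressure is zero where K_a γ z = 2c√K_a, so z_c = 2c/(γ√K_a) = 2×30.4/(17.1×0.6569) = 5.413 m.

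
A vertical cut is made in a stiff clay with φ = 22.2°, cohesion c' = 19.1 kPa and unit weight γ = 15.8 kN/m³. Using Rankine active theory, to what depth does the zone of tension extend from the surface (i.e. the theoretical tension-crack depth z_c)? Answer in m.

3.60 m

K_a = tan²(45° − 22.2°/2) = 0.4515; √K_a = 0.6720.
The active pressure is zero where K_a γ z = 2c√K_a, so z_c = 2c/(γ√K_a) = 2×19.1/(15.8×0.6720) = 3.598 m.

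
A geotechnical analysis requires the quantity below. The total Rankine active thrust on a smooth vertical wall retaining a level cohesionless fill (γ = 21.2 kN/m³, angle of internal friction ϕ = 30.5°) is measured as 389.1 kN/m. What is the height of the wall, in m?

K_a = 0.3267. P_a = ½ K_a γ H² ⇒ H = √(2P_a/(K_a γ)).
H = √(2×389.1/(0.3267×21.2)) = 10.60 m.

10.6 m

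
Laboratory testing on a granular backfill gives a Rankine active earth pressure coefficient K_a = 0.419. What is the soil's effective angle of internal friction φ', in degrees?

K_a = tan²(45° − φ/2) ⇒ 45° − φ/2 = arctan(√0.419) = 32.92°.
φ = 2(45° − 32.92°) = 24.17°.

24.2°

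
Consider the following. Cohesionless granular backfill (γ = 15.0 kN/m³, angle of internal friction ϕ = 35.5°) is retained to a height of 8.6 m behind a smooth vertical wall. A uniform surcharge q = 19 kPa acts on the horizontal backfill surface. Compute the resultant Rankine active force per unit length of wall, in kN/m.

190 kN/m

K_a = tan²(45° − φ/2) = 0.2653.
Soil triangle: ½ K_a γ H² = 0.5×0.2653×15.0×8.6² = 147.1 kN/m.
Surcharge rectangle: K_a q H = 0.2653×19×8.6 = 43.34 kN/m.
Total = 147.1 + 43.34 = 190.5 kN/m.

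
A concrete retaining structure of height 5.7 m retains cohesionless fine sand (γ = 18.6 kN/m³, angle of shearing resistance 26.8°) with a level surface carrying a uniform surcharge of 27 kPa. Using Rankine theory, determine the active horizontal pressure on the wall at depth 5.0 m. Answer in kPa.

K_a = (1 − sin φ)/(1 + sin φ) = 0.3785.
σ_v = γz + q = 18.6 × 5.0 + 27 = 120.0 kPa.
σ_h = K_a σ_v = 0.3785 × 120.0 = 45.42 kPa.

45.4 kPa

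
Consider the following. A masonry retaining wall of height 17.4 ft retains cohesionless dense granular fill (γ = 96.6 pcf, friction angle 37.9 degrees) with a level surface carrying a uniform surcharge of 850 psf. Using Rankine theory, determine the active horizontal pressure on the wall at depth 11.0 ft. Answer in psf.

K_a = (1 − sin φ)/(1 + sin φ) = 0.2389.
σ_v = γz + q = 96.6 × 11.0 + 850 = 1913 psf.
σ_h = K_a σ_v = 0.2389 × 1913 = 457.0 psf.

457 psf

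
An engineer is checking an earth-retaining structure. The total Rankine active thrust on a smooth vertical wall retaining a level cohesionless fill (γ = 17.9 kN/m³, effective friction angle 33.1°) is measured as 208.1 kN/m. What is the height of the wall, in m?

K_a = 0.2936. P_a = ½ K_a γ H² ⇒ H = √(2P_a/(K_a γ)).
H = √(2×208.1/(0.2936×17.9)) = 8.899 m.

8.90 m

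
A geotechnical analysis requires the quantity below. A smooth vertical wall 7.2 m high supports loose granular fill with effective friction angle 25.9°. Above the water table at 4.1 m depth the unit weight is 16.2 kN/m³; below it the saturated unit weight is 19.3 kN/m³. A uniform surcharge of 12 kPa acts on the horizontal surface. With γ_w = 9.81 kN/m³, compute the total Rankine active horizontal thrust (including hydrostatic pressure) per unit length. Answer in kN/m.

233 kN/m

K_a = tan²(45° − φ/2) = 0.3920.
γ' = 19.3 − 9.81 = 9.490 kN/m³. h₂ = H − d_w = 3.1 m.
σ'_h: at surface K_a·q = 4.704; at WT K_a(q+γd_w) = 30.74; at base K_a(q+γd_w+γ'h₂) = 42.27 kPa.
P₁ = ½(4.704+30.74)×4.1 = 72.66; P₂ = ½(30.74+42.27)×3.1 = 113.2; P_w = ½γ_w h₂² = 47.14.
Total = 72.66+113.2+47.14 = 233.0 kN/m.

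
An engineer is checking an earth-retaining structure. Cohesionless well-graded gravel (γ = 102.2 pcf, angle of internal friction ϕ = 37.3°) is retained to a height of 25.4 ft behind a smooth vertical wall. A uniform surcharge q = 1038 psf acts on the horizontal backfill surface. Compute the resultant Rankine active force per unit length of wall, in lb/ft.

K_a = tan²(45° − φ/2) = 0.2453.
Soil triangle: ½ K_a γ H² = 0.5×0.2453×102.2×25.4² = 8088 lb/ft.
Surcharge rectangle: K_a q H = 0.2453×1038×25.4 = 6468 lb/ft.
Total = 8088 + 6468 = 14560 lb/ft.

14600 lb/ft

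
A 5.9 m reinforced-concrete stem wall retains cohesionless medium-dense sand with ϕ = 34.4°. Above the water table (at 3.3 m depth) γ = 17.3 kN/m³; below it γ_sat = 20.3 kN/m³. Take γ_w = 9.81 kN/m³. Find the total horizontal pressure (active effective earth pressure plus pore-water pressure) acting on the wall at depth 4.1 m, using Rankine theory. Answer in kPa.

26.1 kPa

K_a = (1 − sin φ)/(1 + sin φ) = 0.2780.
γ' = 20.3 − 9.81 = 10.49 kN/m³.
Effective vertical stress at 4.1 m: σ'_v = 17.3×3.3 + 10.49×0.800 = 65.48 kPa.
σ'_h = K_a σ'_v = 0.2780 × 65.48 = 18.20 kPa; u = γ_w × 0.800 = 7.848 kPa.
Total σ_h = 18.20 + 7.848 = 26.05 kPa.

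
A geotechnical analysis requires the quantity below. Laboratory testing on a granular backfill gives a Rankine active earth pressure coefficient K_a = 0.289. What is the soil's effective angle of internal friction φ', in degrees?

K_a = tan²(45° − φ/2) ⇒ 45° − φ/2 = arctan(√0.289) = 28.26°.
φ = 2(45° − 28.26°) = 33.48°.

33.5°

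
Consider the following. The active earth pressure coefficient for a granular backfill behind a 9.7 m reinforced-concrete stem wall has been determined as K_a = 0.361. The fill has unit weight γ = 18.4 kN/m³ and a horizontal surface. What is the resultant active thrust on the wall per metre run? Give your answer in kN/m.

P = ½ K_a γ H² = 0.5 × 0.361 × 18.4 × 9.7² = 312.5 kN/m.

312 kN/m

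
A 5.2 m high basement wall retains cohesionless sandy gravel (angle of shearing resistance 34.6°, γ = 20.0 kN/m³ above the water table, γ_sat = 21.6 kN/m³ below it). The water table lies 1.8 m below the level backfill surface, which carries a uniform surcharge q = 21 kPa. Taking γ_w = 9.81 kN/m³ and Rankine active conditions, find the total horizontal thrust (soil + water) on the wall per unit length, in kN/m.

K_a = tan²(45° − φ/2) = 0.2756.
γ' = 21.6 − 9.81 = 11.79 kN/m³. h₂ = H − d_w = 3.4 m.
σ'_h: at surface K_a·q = 5.788; at WT K_a(q+γd_w) = 15.71; at base K_a(q+γd_w+γ'h₂) = 26.76 kPa.
P₁ = ½(5.788+15.71)×1.8 = 19.35; P₂ = ½(15.71+26.76)×3.4 = 72.20; P_w = ½γ_w h₂² = 56.70.
Total = 19.35+72.20+56.70 = 148.3 kN/m.

148 kN/m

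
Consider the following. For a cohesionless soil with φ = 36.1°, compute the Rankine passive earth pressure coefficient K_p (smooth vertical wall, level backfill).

3.87

K_p = (1 + sin φ)/(1 − sin φ) = tan²(45° + 36.1°/2) = 3.869.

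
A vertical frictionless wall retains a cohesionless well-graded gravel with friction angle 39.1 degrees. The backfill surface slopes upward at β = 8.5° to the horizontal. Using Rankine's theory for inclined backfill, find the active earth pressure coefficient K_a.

K_a = cos β · (cos β − √(cos²β − cos²φ)) / (cos β + √(cos²β − cos²φ)).
cos β = 0.9890, cos φ = 0.7760, √(cos²β − cos²φ) = 0.6131.
K_a = 0.9890 × (0.9890 − 0.6131)/(0.9890 + 0.6131) = 0.2321.

0.232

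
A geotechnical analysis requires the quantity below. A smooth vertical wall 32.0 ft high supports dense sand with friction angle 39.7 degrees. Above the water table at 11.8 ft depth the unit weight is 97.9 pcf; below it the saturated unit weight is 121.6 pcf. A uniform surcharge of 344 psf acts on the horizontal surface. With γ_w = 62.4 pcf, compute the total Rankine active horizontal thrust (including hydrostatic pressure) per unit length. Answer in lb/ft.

K_a = tan²(45° − φ/2) = 0.2204.
γ' = 121.6 − 62.4 = 59.20 pcf. h₂ = H − d_w = 20.2 ft.
σ'_h: at surface K_a·q = 75.83; at WT K_a(q+γd_w) = 330.5; at base K_a(q+γd_w+γ'h₂) = 594.1 psf.
P₁ = ½(75.83+330.5)×11.8 = 2397; P₂ = ½(330.5+594.1)×20.2 = 9338; P_w = ½γ_w h₂² = 12730.
Total = 2397+9338+12730 = 24470 lb/ft.

24500 lb/ft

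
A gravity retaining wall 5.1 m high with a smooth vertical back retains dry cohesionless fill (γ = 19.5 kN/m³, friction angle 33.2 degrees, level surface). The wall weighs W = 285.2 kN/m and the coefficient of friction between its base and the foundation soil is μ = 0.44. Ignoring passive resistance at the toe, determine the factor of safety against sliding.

K_a = tan²(45° − 33.2°/2) = 0.2924.
P_a = ½K_aγH² = 0.5×0.2924×19.5×5.1² = 74.14 kN/m, acting at H/3 = 1.700 m above the base.
FS_sliding = μW / P_a = 0.44×285.2 / 74.14 = 1.693.

1.69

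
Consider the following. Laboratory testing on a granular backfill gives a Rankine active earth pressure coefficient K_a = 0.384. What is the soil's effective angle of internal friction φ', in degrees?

26.4°

K_a = tan²(45° − φ/2) ⇒ 45° − φ/2 = arctan(√0.384) = 31.79°.
φ = 2(45° − 31.79°) = 26.43°.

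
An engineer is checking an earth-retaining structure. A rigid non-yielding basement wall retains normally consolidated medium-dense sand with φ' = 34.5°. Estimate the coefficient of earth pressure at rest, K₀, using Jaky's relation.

0.434

K₀ = 1 − sin φ' = 1 − sin 34.5° = 0.4336.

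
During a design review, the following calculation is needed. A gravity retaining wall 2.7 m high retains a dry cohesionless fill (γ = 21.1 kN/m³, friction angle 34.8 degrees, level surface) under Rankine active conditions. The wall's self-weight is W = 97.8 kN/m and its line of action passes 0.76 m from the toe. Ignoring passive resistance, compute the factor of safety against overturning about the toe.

K_a = tan²(45° − 34.8°/2) = 0.2733.
P_a = ½K_aγH² = 0.5×0.2733×21.1×2.7² = 21.02 kN/m, acting at H/3 = 0.9000 m above the base.
Overturning moment M_o = P_a × H/3 = 21.02 × 0.9000 = 18.92.
Resisting moment M_r = W × 0.76 = 97.8 × 0.76 = 74.33.
FS_overturning = M_r/M_o = 74.33/18.92 = 3.929.

3.93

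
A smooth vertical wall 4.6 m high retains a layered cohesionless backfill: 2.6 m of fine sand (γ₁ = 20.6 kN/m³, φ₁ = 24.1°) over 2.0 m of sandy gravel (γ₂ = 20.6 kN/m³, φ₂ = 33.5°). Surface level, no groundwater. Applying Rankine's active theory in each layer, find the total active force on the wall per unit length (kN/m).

K_a1 = tan²(45°−24.1°/2) = 0.4201; K_a2 = tan²(45°−33.5°/2) = 0.2887.
Layer 1: σ at base = K_a1 γ₁ h₁ = 22.50 kPa; P₁ = ½×22.50×2.6 = 29.25.
Layer 2: σ_v at top = γ₁h₁ = 53.56; σ_h top = K_a2×53.56 = 15.46; σ_h base = K_a2×(53.56+20.6×2.0) = 27.36.
P₂ = ½(15.46+27.36)×2.0 = 42.82. Total P_a = 29.25+42.82 = 72.07 kN/m.

72.1 kN/m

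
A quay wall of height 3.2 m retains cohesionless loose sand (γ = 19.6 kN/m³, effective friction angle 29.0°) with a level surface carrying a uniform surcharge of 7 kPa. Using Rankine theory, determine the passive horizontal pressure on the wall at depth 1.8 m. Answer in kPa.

K_p = (1 + sin φ)/(1 − sin φ) = 2.882.
σ_v = γz + q = 19.6 × 1.8 + 7 = 42.28 kPa.
σ_h = K_p σ_v = 2.882 × 42.28 = 121.9 kPa.

122 kPa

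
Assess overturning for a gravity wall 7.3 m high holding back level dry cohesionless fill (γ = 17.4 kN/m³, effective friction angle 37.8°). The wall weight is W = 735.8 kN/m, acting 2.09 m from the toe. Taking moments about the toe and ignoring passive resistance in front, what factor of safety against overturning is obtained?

K_a = tan²(45° − 37.8°/2) = 0.2400.
P_a = ½K_aγH² = 0.5×0.2400×17.4×7.3² = 111.3 kN/m, acting at H/3 = 2.433 m above the base.
Overturning moment M_o = P_a × H/3 = 111.3 × 2.433 = 270.8.
Resisting moment M_r = W × 2.09 = 735.8 × 2.09 = 1538.
FS_overturning = M_r/M_o = 1538/270.8 = 5.680.

5.68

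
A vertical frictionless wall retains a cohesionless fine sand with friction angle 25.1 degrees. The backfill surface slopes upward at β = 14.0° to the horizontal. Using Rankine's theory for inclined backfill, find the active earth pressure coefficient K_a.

0.458

K_a = cos β · (cos β − √(cos²β − cos²φ)) / (cos β + √(cos²β − cos²φ)).
cos β = 0.9703, cos φ = 0.9056, √(cos²β − cos²φ) = 0.3485.
K_a = 0.9703 × (0.9703 − 0.3485)/(0.9703 + 0.3485) = 0.4575.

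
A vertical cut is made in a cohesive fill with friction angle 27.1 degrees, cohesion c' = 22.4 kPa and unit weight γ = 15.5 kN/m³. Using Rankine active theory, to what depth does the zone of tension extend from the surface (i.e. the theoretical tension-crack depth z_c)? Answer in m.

K_a = tan²(45° − 27.1°/2) = 0.3741; √K_a = 0.6116.
The active pressure is zero where K_a γ z = 2c√K_a, so z_c = 2c/(γ√K_a) = 2×22.4/(15.5×0.6116) = 4.726 m.

4.73 m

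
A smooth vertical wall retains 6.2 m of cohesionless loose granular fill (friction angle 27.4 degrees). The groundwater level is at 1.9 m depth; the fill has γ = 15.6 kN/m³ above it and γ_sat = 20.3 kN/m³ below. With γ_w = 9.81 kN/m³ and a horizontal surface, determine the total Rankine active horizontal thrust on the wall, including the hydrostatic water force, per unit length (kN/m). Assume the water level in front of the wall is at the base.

K_a = tan²(45° − φ/2) = 0.3697.
γ' = 20.3 − 9.81 = 10.49 kN/m³. Depth below WT = 4.3 m.
σ'_h at WT = K_a γ d_w = 10.96 kPa; at base = 10.96 + K_a γ' × 4.3 = 27.63 kPa.
P₁ (0–1.9 m) = ½×10.96×1.9 = 10.41. P₂ (1.9–6.2 m) = ½(10.96+27.63)×4.3 = 82.97.
P_w = ½ γ_w h₂² = 0.5×9.81×4.3² = 90.69. Total = 10.41+82.97+90.69 = 184.1 kN/m.

184 kN/m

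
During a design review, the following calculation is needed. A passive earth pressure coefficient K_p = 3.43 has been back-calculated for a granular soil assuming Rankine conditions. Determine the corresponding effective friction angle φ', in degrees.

K_p = (1+sin φ)/(1−sin φ) ⇒ sin φ = (K_p − 1)/(K_p + 1) = 0.5485.
φ = arcsin(0.5485) = 33.27°.

33.3°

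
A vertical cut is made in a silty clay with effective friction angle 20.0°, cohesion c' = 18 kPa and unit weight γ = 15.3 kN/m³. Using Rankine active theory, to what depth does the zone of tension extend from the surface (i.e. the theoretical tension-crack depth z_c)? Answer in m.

K_a = tan²(45° − 20.0°/2) = 0.4903; √K_a = 0.7002.
The active pressure is zero where K_a γ z = 2c√K_a, so z_c = 2c/(γ√K_a) = 2×18/(15.3×0.7002) = 3.360 m.

3.36 m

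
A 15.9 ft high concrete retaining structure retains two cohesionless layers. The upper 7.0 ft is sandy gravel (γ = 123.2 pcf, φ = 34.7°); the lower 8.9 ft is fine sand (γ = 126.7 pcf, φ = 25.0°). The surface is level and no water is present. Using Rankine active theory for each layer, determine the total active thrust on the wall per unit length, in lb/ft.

K_a1 = tan²(45°−34.7°/2) = 0.2745; K_a2 = tan²(45°−25.0°/2) = 0.4059.
Layer 1: σ at base = K_a1 γ₁ h₁ = 236.7 psf; P₁ = ½×236.7×7.0 = 828.5.
Layer 2: σ_v at top = γ₁h₁ = 862.4; σ_h top = K_a2×862.4 = 350.0; σ_h base = K_a2×(862.4+126.7×8.9) = 807.7.
P₂ = ½(350.0+807.7)×8.9 = 5152. Total P_a = 828.5+5152 = 5980 lb/ft.

5980 lb/ft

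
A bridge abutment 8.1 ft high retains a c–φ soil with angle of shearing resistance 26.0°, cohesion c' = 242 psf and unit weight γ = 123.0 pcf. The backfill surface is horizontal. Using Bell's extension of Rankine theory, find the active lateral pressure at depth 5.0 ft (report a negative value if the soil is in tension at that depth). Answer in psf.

K_a = (1 − sin φ)/(1 + sin φ) = 0.3905.
σ_a = K_a γ z − 2c√K_a = 0.3905×123.0×5.0 − 2×242×0.6249 = -62.30 psf.

-62.3 psf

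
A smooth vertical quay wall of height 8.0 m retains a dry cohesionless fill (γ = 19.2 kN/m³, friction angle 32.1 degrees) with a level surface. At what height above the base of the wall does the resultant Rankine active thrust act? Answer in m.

K_a = 0.3060.
The pressure distribution is triangular, so the resultant acts at H/3 above the base = 8.0/3 = 2.667 m.

2.67 m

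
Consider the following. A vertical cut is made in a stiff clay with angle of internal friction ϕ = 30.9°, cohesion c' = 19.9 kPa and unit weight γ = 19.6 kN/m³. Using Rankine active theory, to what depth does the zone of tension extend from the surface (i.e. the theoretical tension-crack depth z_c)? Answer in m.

K_a = tan²(45° − 30.9°/2) = 0.3214; √K_a = 0.5669.
The active pressure is zero where K_a γ z = 2c√K_a, so z_c = 2c/(γ√K_a) = 2×19.9/(19.6×0.5669) = 3.582 m.

3.58 m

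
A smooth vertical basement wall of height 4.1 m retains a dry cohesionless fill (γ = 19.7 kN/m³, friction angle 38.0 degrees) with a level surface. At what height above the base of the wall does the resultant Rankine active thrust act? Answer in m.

K_a = 0.2379.
The pressure distribution is triangular, so the resultant acts at H/3 above the base = 4.1/3 = 1.367 m.

1.37 m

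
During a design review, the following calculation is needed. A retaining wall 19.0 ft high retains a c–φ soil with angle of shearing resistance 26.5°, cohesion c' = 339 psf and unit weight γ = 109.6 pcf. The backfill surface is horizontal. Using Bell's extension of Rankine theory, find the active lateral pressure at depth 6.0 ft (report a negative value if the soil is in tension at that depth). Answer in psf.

K_a = (1 − sin φ)/(1 + sin φ) = 0.3829.
σ_a = K_a γ z − 2c√K_a = 0.3829×109.6×6.0 − 2×339×0.6188 = -167.7 psf.

-168 psf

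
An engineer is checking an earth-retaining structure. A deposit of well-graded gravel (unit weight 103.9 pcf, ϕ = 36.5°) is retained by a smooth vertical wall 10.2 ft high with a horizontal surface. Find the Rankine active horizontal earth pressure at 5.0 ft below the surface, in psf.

132 psf

K_a = (1 − sin φ)/(1 + sin φ) = 0.2541.
σ_h = K_a γ z = 0.2541 × 103.9 × 5.0 = 132.0 psf.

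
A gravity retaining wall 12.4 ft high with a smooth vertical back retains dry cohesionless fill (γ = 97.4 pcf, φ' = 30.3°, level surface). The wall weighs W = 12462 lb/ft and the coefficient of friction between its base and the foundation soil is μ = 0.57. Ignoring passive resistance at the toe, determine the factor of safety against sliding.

2.88

K_a = tan²(45° − 30.3°/2) = 0.3293.
P_a = ½K_aγH² = 0.5×0.3293×97.4×12.4² = 2466 lb/ft, acting at H/3 = 4.133 ft above the base.
FS_sliding = μW / P_a = 0.57×12462 / 2466 = 2.881.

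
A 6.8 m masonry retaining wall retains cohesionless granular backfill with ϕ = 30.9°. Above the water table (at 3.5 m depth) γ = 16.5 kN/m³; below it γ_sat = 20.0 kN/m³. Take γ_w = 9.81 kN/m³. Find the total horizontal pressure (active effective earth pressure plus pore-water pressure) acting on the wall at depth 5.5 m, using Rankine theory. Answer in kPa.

K_a = (1 − sin φ)/(1 + sin φ) = 0.3214.
γ' = 20.0 − 9.81 = 10.19 kN/m³.
Effective vertical stress at 5.5 m: σ'_v = 16.5×3.5 + 10.19×2.00 = 78.13 kPa.
σ'_h = K_a σ'_v = 0.3214 × 78.13 = 25.11 kPa; u = γ_w × 2.00 = 19.62 kPa.
Total σ_h = 25.11 + 19.62 = 44.73 kPa.

44.7 kPa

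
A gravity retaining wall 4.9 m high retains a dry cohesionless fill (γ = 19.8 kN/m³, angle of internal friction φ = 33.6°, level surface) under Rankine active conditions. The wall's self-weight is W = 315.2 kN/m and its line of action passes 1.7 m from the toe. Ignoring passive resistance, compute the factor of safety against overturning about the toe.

K_a = tan²(45° − 33.6°/2) = 0.2875.
P_a = ½K_aγH² = 0.5×0.2875×19.8×4.9² = 68.34 kN/m, acting at H/3 = 1.633 m above the base.
Overturning moment M_o = P_a × H/3 = 68.34 × 1.633 = 111.6.
Resisting moment M_r = W × 1.7 = 315.2 × 1.7 = 535.8.
FS_overturning = M_r/M_o = 535.8/111.6 = 4.801.

4.80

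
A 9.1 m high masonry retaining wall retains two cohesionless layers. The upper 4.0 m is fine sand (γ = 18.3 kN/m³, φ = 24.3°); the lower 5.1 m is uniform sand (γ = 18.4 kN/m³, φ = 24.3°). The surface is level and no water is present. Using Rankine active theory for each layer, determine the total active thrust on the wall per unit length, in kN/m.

K_a1 = tan²(45°−24.3°/2) = 0.4169; K_a2 = tan²(45°−24.3°/2) = 0.4169.
Layer 1: σ at base = K_a1 γ₁ h₁ = 30.52 kPa; P₁ = ½×30.52×4.0 = 61.04.
Layer 2: σ_v at top = γ₁h₁ = 73.20; σ_h top = K_a2×73.20 = 30.52; σ_h base = K_a2×(73.20+18.4×5.1) = 69.64.
P₂ = ½(30.52+69.64)×5.1 = 255.4. Total P_a = 61.04+255.4 = 316.4 kN/m.

316 kN/m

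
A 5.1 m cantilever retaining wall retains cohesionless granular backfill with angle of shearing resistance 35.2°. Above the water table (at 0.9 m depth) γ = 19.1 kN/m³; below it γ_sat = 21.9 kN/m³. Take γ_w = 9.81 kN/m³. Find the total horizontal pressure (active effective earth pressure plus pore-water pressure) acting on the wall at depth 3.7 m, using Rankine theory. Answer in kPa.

41.2 kPa

K_a = (1 − sin φ)/(1 + sin φ) = 0.2687.
γ' = 21.9 − 9.81 = 12.09 kN/m³.
Effective vertical stress at 3.7 m: σ'_v = 19.1×0.9 + 12.09×2.80 = 51.04 kPa.
σ'_h = K_a σ'_v = 0.2687 × 51.04 = 13.71 kPa; u = γ_w × 2.80 = 27.47 kPa.
Total σ_h = 13.71 + 27.47 = 41.18 kPa.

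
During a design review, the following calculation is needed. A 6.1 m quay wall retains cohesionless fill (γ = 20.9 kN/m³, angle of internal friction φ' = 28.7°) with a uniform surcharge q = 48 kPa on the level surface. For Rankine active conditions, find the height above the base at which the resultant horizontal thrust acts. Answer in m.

K_a = 0.3511.
Triangular part P₁ = ½K_aγH² = 136.5 at H/3 = 2.033 m; rectangular part P₂ = K_a q H = 102.8 at H/2 = 3.050 m.
ȳ = (P₁·2.033 + P₂·3.050)/(P₁+P₂) = 2.470 m.

2.47 m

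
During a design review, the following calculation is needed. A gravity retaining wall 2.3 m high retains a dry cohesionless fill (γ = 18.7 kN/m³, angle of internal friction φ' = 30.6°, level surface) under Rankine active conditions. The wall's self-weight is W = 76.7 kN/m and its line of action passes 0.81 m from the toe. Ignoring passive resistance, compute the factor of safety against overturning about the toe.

5.04

K_a = tan²(45° − 30.6°/2) = 0.3253.
P_a = ½K_aγH² = 0.5×0.3253×18.7×2.3² = 16.09 kN/m, acting at H/3 = 0.7667 m above the base.
Overturning moment M_o = P_a × H/3 = 16.09 × 0.7667 = 12.34.
Resisting moment M_r = W × 0.81 = 76.7 × 0.81 = 62.13.
FS_overturning = M_r/M_o = 62.13/12.34 = 5.036.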